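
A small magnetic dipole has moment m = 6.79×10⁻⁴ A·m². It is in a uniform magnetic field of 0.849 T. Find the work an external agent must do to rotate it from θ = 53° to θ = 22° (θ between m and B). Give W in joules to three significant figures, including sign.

W_ext = ΔU = −mB cosθ₂ + mB cosθ₁ = mB(cosθ₁ − cosθ₂).
W = (6.79×10⁻⁴)(0.849)·(cos53° − cos22°) = (5.765×10⁻⁴)·(-0.3254) = -1.876×10⁻⁴ J.

W ≈ -1.88×10⁻⁴ J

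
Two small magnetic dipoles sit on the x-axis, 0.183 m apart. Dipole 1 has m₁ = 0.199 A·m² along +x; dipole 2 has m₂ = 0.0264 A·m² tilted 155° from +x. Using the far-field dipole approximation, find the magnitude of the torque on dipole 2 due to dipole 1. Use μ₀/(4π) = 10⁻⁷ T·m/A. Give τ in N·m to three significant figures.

Dipole B is on the axis of dipole A, so B₁ there is axial: B₁ = (μ₀/4π)·2m₁/r³ along +x.
B₁ = 2(10⁻⁷)(0.199)/(0.183)³ = 6.494×10⁻⁶ T.
τ = m₂ B₁ sinθ.
τ = (0.0264)(6.494×10⁻⁶)·sin155° = 7.246×10⁻⁸ N·m.

τ ≈ 7.25×10⁻⁸ N·m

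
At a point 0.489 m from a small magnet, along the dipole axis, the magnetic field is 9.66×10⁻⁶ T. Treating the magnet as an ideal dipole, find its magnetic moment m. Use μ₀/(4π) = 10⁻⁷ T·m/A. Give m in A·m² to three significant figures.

m ≈ 5.65 A·m²

On axis B = (μ₀/4π)·2m/r³, so m = Br³·4π/(μ₀·2).
m = (9.66×10⁻⁶)·(0.489)³ / (2·10⁻⁷) = 5.648 A·m².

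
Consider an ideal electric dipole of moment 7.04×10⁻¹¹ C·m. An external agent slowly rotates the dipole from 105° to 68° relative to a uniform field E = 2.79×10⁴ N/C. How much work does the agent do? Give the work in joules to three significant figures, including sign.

W ≈ -1.24×10⁻⁶ J

W_ext = ΔU = U(θ₂) − U(θ₁) = −pE cosθ₂ − (−pE cosθ₁) = pE(cosθ₁ − cosθ₂).
W = (7.04×10⁻¹¹)(2.79×10⁴)·(cos105° − cos68°) = (1.964×10⁻⁶)·(-0.6334) = -1.244×10⁻⁶ J.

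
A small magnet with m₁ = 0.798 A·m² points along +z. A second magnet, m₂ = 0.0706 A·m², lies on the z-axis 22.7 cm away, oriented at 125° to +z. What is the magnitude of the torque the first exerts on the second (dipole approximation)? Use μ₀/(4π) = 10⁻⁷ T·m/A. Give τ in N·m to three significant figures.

τ ≈ 7.89×10⁻⁷ N·m

Dipole B is on the axis of dipole A, so B₁ there is axial: B₁ = (μ₀/4π)·2m₁/r³ along +z.
B₁ = 2(10⁻⁷)(0.798)/(0.227)³ = 1.364×10⁻⁵ T.
τ = m₂ B₁ sinθ.
τ = (0.0706)(1.364×10⁻⁵)·sin125° = 7.891×10⁻⁷ N·m.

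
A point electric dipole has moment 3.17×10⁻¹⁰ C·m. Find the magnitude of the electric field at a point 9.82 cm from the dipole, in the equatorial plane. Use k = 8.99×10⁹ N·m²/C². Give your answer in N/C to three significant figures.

E ≈ 3010 N/C

On the perpendicular bisector E = kp/r³ (half the axial value at the same distance).
E = (8.99×10⁹)(3.17×10⁻¹⁰) / (0.0982)³ = 3009 N/C.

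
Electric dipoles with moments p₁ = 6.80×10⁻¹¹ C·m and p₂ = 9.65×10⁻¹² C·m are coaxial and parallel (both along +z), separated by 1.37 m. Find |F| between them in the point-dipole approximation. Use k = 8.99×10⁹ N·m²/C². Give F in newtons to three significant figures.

F ≈ 1.00×10⁻¹¹ N

On-axis field of dipole 1 at distance r: E = 2kp₁/r³. Force on dipole 2 is F = p₂·dE/dr (gradient along axis).
dE/dr = −6kp₁/r⁴, so |F| = 6kp₁p₂/r⁴ (attractive for aligned moments).
F = 6(8.99×10⁹)(6.80×10⁻¹¹)(9.65×10⁻¹²)/(1.37)⁴ = 1.005×10⁻¹¹ N.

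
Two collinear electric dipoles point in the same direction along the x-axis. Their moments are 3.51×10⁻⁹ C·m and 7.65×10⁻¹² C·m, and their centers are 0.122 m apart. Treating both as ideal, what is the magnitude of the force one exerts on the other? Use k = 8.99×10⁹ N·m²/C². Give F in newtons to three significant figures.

F ≈ 6.54×10⁻⁶ N

On-axis field of dipole 1 at distance r: E = 2kp₁/r³. Force on dipole 2 is F = p₂·dE/dr (gradient along axis).
dE/dr = −6kp₁/r⁴, so |F| = 6kp₁p₂/r⁴ (attractive for aligned moments).
F = 6(8.99×10⁹)(3.51×10⁻⁹)(7.65×10⁻¹²)/(0.122)⁴ = 6.538×10⁻⁶ N.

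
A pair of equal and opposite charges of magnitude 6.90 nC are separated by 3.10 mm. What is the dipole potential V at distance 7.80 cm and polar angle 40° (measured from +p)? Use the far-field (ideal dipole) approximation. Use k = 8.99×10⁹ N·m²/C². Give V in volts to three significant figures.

V ≈ 24.2 V

Dipole moment p = qd = (6.90×10⁻⁹ C)(0.00310 m) = 2.139×10⁻¹¹ C·m.
The dipole potential is V = kp cosθ / r².
V = (8.99×10⁹)(2.139×10⁻¹¹)·cos40° / (0.0780)² = 24.21 V.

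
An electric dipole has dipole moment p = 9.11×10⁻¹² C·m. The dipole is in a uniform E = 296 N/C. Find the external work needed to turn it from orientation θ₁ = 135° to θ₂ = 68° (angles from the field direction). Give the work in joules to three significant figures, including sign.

W_ext = ΔU = U(θ₂) − U(θ₁) = −pE cosθ₂ − (−pE cosθ₁) = pE(cosθ₁ − cosθ₂).
W = (9.11×10⁻¹²)(296)·(cos135° − cos68°) = (2.697×10⁻⁹)·(-1.0817) = -2.917×10⁻⁹ J.

W ≈ -2.92×10⁻⁹ J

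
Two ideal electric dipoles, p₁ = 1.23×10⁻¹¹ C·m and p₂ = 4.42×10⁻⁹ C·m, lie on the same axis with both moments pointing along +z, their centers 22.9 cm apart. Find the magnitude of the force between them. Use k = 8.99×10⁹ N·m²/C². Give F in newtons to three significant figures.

F ≈ 1.07×10⁻⁶ N

On-axis field of dipole 1 at distance r: E = 2kp₁/r³. Force on dipole 2 is F = p₂·dE/dr (gradient along axis).
dE/dr = −6kp₁/r⁴, so |F| = 6kp₁p₂/r⁴ (attractive for aligned moments).
F = 6(8.99×10⁹)(1.23×10⁻¹¹)(4.42×10⁻⁹)/(0.229)⁴ = 1.066×10⁻⁶ N.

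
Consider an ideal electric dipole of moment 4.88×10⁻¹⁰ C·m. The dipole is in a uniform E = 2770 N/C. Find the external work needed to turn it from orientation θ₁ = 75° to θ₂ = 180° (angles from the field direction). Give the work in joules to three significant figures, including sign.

W_ext = ΔU = U(θ₂) − U(θ₁) = −pE cosθ₂ − (−pE cosθ₁) = pE(cosθ₁ − cosθ₂).
W = (4.88×10⁻¹⁰)(2770)·(cos75° − cos180°) = (1.352×10⁻⁶)·(+1.2588) = 1.702×10⁻⁶ J.

W ≈ 1.70×10⁻⁶ J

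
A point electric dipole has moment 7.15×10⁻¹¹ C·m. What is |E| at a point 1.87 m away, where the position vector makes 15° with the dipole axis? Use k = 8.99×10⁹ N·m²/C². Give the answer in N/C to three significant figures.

At angle θ the dipole field magnitude is E = (kp/r³)·√(1 + 3cos²θ).
kp/r³ = (8.99×10⁹)(7.15×10⁻¹¹) / (1.87)³ = 0.09830 N/C.
√(1 + 3cos²15°) = √(1 + 3·0.9330) = √3.7990 ≈ 1.9491.
E ≈ 0.09830 × 1.949 = 0.1916 N/C.

E ≈ 0.192 N/C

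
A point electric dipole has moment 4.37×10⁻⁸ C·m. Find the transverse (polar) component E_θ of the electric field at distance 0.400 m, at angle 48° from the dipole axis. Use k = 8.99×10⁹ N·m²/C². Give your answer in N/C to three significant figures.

For a dipole, E_θ = (kp sinθ)/r³.
kp/r³ = (8.99×10⁹)(4.37×10⁻⁸)/(0.400)³ = 6138 N/C.
E_θ = 6138·sin48° = 4562 N/C.

E_θ ≈ 4560 N/C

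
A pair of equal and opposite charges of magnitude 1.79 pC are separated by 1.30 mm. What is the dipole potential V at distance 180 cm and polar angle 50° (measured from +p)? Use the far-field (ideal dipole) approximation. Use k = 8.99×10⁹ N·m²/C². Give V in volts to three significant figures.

Dipole moment p = qd = (1.79×10⁻¹² C)(0.00130 m) = 2.327×10⁻¹⁵ C·m.
The dipole potential is V = kp cosθ / r².
V = (8.99×10⁹)(2.327×10⁻¹⁵)·cos50° / (1.80)² = 4.150×10⁻⁶ V.

V ≈ 4.15×10⁻⁶ V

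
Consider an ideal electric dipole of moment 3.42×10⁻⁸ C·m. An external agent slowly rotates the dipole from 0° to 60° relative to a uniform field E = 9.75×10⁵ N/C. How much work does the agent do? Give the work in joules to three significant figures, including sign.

W_ext = ΔU = U(θ₂) − U(θ₁) = −pE cosθ₂ − (−pE cosθ₁) = pE(cosθ₁ − cosθ₂).
W = (3.42×10⁻⁸)(9.75×10⁵)·(cos0° − cos60°) = (0.03334)·(+0.5000) = 0.01667 J.

W ≈ 0.0167 J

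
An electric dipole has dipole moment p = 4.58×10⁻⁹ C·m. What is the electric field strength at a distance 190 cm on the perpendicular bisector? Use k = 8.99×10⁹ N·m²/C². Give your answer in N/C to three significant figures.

E ≈ 6.00 N/C

In the equatorial plane E = kp/r³.
E = (8.99×10⁹)(4.58×10⁻⁹) / (1.90)³ = 6.003 N/C.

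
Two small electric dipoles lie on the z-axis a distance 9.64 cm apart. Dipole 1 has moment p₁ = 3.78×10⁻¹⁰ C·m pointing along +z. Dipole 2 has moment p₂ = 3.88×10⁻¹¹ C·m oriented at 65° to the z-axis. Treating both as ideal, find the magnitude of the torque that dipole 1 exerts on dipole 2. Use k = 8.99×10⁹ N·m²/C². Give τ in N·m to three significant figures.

τ ≈ 2.67×10⁻⁷ N·m

The second dipole sits on the axis of the first, so the field there is axial: E₁ = 2kp₁/r³ along +z.
E₁ = 2(8.99×10⁹)(3.78×10⁻¹⁰)/(0.0964)³ = 7587 N/C.
Torque on the second dipole: τ = p₂ E₁ sinθ.
τ = (3.88×10⁻¹¹)(7587)·sin65° = 2.668×10⁻⁷ N·m.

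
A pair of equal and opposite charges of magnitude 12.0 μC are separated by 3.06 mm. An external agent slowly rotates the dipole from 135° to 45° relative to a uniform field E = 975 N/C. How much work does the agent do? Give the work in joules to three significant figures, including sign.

Dipole moment p = qd = (1.20×10⁻⁵ C)(0.00306 m) = 3.672×10⁻⁸ C·m.
W_ext = ΔU = U(θ₂) − U(θ₁) = −pE cosθ₂ − (−pE cosθ₁) = pE(cosθ₁ − cosθ₂).
W = (3.672×10⁻⁸)(975)·(cos135° − cos45°) = (3.580×10⁻⁵)·(-1.4142) = -5.063×10⁻⁵ J.

W ≈ -5.06×10⁻⁵ J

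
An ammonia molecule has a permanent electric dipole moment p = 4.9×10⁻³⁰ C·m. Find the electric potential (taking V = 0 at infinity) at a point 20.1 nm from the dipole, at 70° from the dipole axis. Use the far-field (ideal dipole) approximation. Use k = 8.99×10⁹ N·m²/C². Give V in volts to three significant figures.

The dipole potential is V = kp cosθ / r².
V = (8.99×10⁹)(4.90×10⁻³⁰)·cos70° / (2.01×10⁻⁸)² = 3.729×10⁻⁵ V.

V ≈ 3.73×10⁻⁵ V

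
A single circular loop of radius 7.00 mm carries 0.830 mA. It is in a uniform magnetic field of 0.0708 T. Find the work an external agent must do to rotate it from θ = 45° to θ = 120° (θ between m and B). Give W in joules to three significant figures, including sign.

W ≈ 1.09×10⁻⁸ J

Magnetic moment m = IA = Iπa² = (8.30×10⁻⁴)·π·(0.00700)² = 1.278×10⁻⁷ A·m².
W_ext = ΔU = −mB cosθ₂ + mB cosθ₁ = mB(cosθ₁ − cosθ₂).
W = (1.278×10⁻⁷)(0.0708)·(cos45° − cos120°) = (9.048×10⁻⁹)·(+1.2071) = 1.092×10⁻⁸ J.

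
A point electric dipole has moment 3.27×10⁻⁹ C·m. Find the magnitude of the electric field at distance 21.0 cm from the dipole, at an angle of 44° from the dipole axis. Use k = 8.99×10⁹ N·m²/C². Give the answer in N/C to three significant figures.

E ≈ 5070 N/C

At angle θ the dipole field magnitude is E = (kp/r³)·√(1 + 3cos²θ).
kp/r³ = (8.99×10⁹)(3.27×10⁻⁹) / (0.210)³ = 3174 N/C.
√(1 + 3cos²44°) = √(1 + 3·0.5174) = √2.5523 ≈ 1.5976.
E ≈ 3174 × 1.598 = 5071 N/C.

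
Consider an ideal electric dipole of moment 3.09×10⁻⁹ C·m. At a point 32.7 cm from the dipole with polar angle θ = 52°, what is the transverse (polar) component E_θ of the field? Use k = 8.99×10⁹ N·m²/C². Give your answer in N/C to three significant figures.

E_θ ≈ 626 N/C

For a dipole, E_θ = (kp sinθ)/r³.
kp/r³ = (8.99×10⁹)(3.09×10⁻⁹)/(0.327)³ = 794.5 N/C.
E_θ = 794.5·sin52° = 626.0 N/C.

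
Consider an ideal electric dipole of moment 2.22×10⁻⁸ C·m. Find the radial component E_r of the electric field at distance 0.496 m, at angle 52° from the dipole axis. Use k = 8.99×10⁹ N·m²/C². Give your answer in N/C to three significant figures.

E_r ≈ 2010 N/C

For a dipole, E_r = (2kp cosθ)/r³.
kp/r³ = (8.99×10⁹)(2.22×10⁻⁸)/(0.496)³ = 1636 N/C.
E_r = 2·1636·cos52° = 2014 N/C.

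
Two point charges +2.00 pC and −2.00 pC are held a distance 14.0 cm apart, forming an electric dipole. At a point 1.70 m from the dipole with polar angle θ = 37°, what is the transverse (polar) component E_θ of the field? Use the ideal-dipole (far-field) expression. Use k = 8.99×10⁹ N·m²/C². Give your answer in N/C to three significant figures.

E_θ ≈ 3.08×10⁻⁴ N/C

Dipole moment p = qd = (2.00×10⁻¹² C)(0.140 m) = 2.80×10⁻¹³ C·m.
For a dipole, E_θ = (kp sinθ)/r³.
kp/r³ = (8.99×10⁹)(2.80×10⁻¹³)/(1.70)³ = 5.124×10⁻⁴ N/C.
E_θ = 5.124×10⁻⁴·sin37° = 3.083×10⁻⁴ N/C.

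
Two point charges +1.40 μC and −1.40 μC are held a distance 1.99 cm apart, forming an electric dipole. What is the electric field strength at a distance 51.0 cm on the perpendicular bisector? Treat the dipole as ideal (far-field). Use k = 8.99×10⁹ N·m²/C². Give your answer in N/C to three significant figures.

E ≈ 1890 N/C

Dipole moment p = qd = (1.40×10⁻⁶ C)(0.0199 m) = 2.786×10⁻⁸ C·m.
In the equatorial plane E = kp/r³.
E = (8.99×10⁹)(2.786×10⁻⁸) / (0.510)³ = 1888 N/C.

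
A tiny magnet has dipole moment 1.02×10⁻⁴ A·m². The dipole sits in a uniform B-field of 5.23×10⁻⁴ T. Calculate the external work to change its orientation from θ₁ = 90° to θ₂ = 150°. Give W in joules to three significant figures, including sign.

W ≈ 4.62×10⁻⁸ J

W_ext = ΔU = −mB cosθ₂ + mB cosθ₁ = mB(cosθ₁ − cosθ₂).
W = (1.02×10⁻⁴)(5.23×10⁻⁴)·(cos90° − cos150°) = (5.335×10⁻⁸)·(+0.8660) = 4.620×10⁻⁸ J.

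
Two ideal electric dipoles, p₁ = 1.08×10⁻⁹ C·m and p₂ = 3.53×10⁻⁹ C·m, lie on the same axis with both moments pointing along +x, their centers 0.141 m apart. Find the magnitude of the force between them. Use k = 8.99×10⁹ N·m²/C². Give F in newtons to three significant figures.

F ≈ 5.20×10⁻⁴ N

On-axis field of dipole 1 at distance r: E = 2kp₁/r³. Force on dipole 2 is F = p₂·dE/dr (gradient along axis).
dE/dr = −6kp₁/r⁴, so |F| = 6kp₁p₂/r⁴ (attractive for aligned moments).
F = 6(8.99×10⁹)(1.08×10⁻⁹)(3.53×10⁻⁹)/(0.141)⁴ = 5.203×10⁻⁴ N.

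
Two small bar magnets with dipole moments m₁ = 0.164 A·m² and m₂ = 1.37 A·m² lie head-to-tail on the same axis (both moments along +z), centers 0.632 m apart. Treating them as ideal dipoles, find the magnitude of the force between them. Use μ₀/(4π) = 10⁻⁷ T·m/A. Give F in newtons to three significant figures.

On-axis B of dipole 1: B = (μ₀/4π)·2m₁/r³. Force on dipole 2: F = m₂·dB/dr.
dB/dr = −(μ₀/4π)·6m₁/r⁴, so |F| = (μ₀/4π)·6m₁m₂/r⁴.
F = 6(10⁻⁷)(0.164)(1.37)/(0.632)⁴ = 8.450×10⁻⁷ N.

F ≈ 8.45×10⁻⁷ N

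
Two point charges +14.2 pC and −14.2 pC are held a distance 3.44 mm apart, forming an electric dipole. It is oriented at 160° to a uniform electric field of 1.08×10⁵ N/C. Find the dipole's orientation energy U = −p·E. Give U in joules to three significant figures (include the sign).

Dipole moment p = qd = (1.42×10⁻¹¹ C)(0.00344 m) = 4.885×10⁻¹⁴ C·m.
U = −p·E = −pE cosθ.
U = −(4.885×10⁻¹⁴)(1.08×10⁵)·cos160° = 4.958×10⁻⁹ J.

U ≈ 4.96×10⁻⁹ J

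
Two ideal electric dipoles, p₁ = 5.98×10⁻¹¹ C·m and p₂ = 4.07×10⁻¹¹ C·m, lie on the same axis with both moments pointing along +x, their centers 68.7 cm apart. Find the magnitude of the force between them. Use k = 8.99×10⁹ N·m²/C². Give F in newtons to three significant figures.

On-axis field of dipole 1 at distance r: E = 2kp₁/r³. Force on dipole 2 is F = p₂·dE/dr (gradient along axis).
dE/dr = −6kp₁/r⁴, so |F| = 6kp₁p₂/r⁴ (attractive for aligned moments).
F = 6(8.99×10⁹)(5.98×10⁻¹¹)(4.07×10⁻¹¹)/(0.687)⁴ = 5.894×10⁻¹⁰ N.

F ≈ 5.89×10⁻¹⁰ N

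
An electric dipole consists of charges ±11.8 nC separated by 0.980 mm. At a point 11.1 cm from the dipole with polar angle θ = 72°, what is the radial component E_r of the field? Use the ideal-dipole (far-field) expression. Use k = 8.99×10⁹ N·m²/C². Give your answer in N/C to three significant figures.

E_r ≈ 47.0 N/C

Dipole moment p = qd = (1.18×10⁻⁸ C)(9.80×10⁻⁴ m) = 1.156×10⁻¹¹ C·m.
For a dipole, E_r = (2kp cosθ)/r³.
kp/r³ = (8.99×10⁹)(1.156×10⁻¹¹)/(0.111)³ = 75.99 N/C.
E_r = 2·75.99·cos72° = 46.96 N/C.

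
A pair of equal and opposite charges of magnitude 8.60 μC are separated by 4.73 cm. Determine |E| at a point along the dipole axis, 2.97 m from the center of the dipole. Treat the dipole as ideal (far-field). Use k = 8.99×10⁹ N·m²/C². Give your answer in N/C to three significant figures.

E ≈ 279 N/C

Dipole moment p = qd = (8.60×10⁻⁶ C)(0.0473 m) = 4.068×10⁻⁷ C·m.
On the dipole axis E = 2kp/r³.
E = 2·(8.99×10⁹)(4.068×10⁻⁷) / (2.97)³ = 279.2 N/C.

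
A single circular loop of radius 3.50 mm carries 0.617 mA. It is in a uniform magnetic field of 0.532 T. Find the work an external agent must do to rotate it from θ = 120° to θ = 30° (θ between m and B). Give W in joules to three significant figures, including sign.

W ≈ -1.73×10⁻⁸ J

Magnetic moment m = IA = Iπa² = (6.17×10⁻⁴)·π·(0.00350)² = 2.374×10⁻⁸ A·m².
W_ext = ΔU = −mB cosθ₂ + mB cosθ₁ = mB(cosθ₁ − cosθ₂).
W = (2.374×10⁻⁸)(0.532)·(cos120° − cos30°) = (1.263×10⁻⁸)·(-1.3660) = -1.725×10⁻⁸ J.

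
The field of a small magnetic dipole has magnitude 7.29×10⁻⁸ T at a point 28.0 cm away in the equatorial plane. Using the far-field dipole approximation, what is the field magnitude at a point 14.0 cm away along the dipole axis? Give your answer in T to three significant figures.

Dipole fields scale as 1/r³ in the far field.
The axial field is twice the equatorial field at the same r, so the geometry factor is 2/1.
B₂ = B₁ · (2/1) · (r₁/r₂)³ = 7.29×10⁻⁸ · 2 · (28.0/14.0)³.
(r₁/r₂)³ = (2)³ = 8.
B₂ ≈ 1.166×10⁻⁶ T.

B ≈ 1.17×10⁻⁶ T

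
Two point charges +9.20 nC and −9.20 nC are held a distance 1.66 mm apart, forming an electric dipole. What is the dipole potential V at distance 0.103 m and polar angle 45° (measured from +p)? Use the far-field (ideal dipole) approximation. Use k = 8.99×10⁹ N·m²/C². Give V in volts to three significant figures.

Dipole moment p = qd = (9.20×10⁻⁹ C)(0.00166 m) = 1.527×10⁻¹¹ C·m.
The dipole potential is V = kp cosθ / r².
V = (8.99×10⁹)(1.527×10⁻¹¹)·cos45° / (0.103)² = 9.150 V.

V ≈ 9.15 V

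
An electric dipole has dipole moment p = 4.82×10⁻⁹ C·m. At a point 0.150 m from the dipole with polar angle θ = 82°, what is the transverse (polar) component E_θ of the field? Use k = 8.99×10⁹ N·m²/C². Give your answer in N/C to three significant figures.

For a dipole, E_θ = (kp sinθ)/r³.
kp/r³ = (8.99×10⁹)(4.82×10⁻⁹)/(0.150)³ = 1.284×10⁴ N/C.
E_θ = 1.284×10⁴·sin82° = 1.271×10⁴ N/C.

E_θ ≈ 1.27×10⁴ N/C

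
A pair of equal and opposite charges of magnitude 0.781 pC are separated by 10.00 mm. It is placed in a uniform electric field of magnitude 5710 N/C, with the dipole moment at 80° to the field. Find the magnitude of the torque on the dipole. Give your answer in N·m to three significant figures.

τ ≈ 4.39×10⁻¹¹ N·m

Dipole moment p = qd = (7.81×10⁻¹³ C)(0.0100 m) = 7.81×10⁻¹⁵ C·m.
Torque on an electric dipole: τ = pE sinθ.
τ = (7.81×10⁻¹⁵)(5710)·sin80° = 4.392×10⁻¹¹ N·m.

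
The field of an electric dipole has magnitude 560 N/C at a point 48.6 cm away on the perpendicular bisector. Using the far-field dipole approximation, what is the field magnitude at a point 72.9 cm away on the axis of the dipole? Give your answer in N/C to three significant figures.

E ≈ 332 N/C

Dipole fields scale as 1/r³ in the far field.
The axial field is twice the equatorial field at the same r, so the geometry factor is 2/1.
E₂ = E₁ · (2/1) · (r₁/r₂)³ = 560 · 2 · (48.6/72.9)³.
(r₁/r₂)³ = (0.6667)³ = 0.2963.
E₂ ≈ 331.9 N/C.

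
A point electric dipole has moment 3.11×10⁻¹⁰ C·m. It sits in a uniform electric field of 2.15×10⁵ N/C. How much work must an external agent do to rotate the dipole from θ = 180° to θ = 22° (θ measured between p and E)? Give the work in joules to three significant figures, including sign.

W_ext = ΔU = U(θ₂) − U(θ₁) = −pE cosθ₂ − (−pE cosθ₁) = pE(cosθ₁ − cosθ₂).
W = (3.11×10⁻¹⁰)(2.15×10⁵)·(cos180° − cos22°) = (6.686×10⁻⁵)·(-1.9272) = -1.289×10⁻⁴ J.

W ≈ -1.29×10⁻⁴ J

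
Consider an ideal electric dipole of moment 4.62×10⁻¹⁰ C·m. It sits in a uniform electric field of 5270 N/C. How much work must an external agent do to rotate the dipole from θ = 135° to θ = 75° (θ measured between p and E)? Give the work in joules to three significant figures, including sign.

W_ext = ΔU = U(θ₂) − U(θ₁) = −pE cosθ₂ − (−pE cosθ₁) = pE(cosθ₁ − cosθ₂).
W = (4.62×10⁻¹⁰)(5270)·(cos135° − cos75°) = (2.435×10⁻⁶)·(-0.9659) = -2.352×10⁻⁶ J.

W ≈ -2.35×10⁻⁶ J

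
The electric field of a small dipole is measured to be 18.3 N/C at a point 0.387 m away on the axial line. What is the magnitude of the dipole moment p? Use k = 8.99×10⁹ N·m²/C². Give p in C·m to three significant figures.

On axis E = 2kp/r³, so p = Er³/(2k).
p = (18.3)·(0.387)³ / (2·8.99×10⁹) = 5.899×10⁻¹¹ C·m.

p ≈ 5.90×10⁻¹¹ C·m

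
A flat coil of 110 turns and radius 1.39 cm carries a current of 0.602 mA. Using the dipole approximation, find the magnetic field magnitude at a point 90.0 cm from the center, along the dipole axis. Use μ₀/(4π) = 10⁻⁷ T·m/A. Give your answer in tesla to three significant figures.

m = NIA = NIπa² = 110·(6.02×10⁻⁴)·π·(0.0139)² = 4.019×10⁻⁵ A·m².
On axis B = (μ₀/4π)·2m/r³.
B = 2·(10⁻⁷)·(4.019×10⁻⁵) / (0.900)³ = 1.103×10⁻¹¹ T.

B ≈ 1.10×10⁻¹¹ T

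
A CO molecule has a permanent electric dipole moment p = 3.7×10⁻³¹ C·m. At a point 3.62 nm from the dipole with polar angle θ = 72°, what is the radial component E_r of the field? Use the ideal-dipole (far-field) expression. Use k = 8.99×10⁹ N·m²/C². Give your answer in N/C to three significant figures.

For a dipole, E_r = (2kp cosθ)/r³.
kp/r³ = (8.99×10⁹)(3.70×10⁻³¹)/(3.62×10⁻⁹)³ = 7.012×10⁴ N/C.
E_r = 2·7.012×10⁴·cos72° = 4.334×10⁴ N/C.

E_r ≈ 4.33×10⁴ N/C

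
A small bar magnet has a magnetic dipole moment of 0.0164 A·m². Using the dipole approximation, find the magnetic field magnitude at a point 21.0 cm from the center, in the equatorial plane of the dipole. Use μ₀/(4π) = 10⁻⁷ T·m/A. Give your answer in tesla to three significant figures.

B ≈ 1.77×10⁻⁷ T

In the equatorial plane B = (μ₀/4π)·m/r³ (half the axial value).
B = (10⁻⁷)·(0.0164) / (0.210)³ = 1.771×10⁻⁷ T.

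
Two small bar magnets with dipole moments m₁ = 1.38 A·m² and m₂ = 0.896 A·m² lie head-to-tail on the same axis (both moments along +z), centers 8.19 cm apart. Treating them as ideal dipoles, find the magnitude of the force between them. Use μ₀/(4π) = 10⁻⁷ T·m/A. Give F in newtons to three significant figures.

F ≈ 0.0165 N

On-axis B of dipole 1: B = (μ₀/4π)·2m₁/r³. Force on dipole 2: F = m₂·dB/dr.
dB/dr = −(μ₀/4π)·6m₁/r⁴, so |F| = (μ₀/4π)·6m₁m₂/r⁴.
F = 6(10⁻⁷)(1.38)(0.896)/(0.0819)⁴ = 0.01649 N.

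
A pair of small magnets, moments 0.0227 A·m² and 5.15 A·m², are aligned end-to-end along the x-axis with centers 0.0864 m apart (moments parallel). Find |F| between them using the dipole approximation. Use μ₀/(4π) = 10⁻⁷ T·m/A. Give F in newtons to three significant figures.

F ≈ 0.00126 N

On-axis B of dipole 1: B = (μ₀/4π)·2m₁/r³. Force on dipole 2: F = m₂·dB/dr.
dB/dr = −(μ₀/4π)·6m₁/r⁴, so |F| = (μ₀/4π)·6m₁m₂/r⁴.
F = 6(10⁻⁷)(0.0227)(5.15)/(0.0864)⁴ = 0.001259 N.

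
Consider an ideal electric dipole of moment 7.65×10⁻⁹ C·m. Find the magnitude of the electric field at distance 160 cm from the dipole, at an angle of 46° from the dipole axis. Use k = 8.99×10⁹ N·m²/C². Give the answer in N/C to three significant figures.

E ≈ 26.3 N/C

At angle θ the dipole field magnitude is E = (kp/r³)·√(1 + 3cos²θ).
kp/r³ = (8.99×10⁹)(7.65×10⁻⁹) / (1.60)³ = 16.79 N/C.
√(1 + 3cos²46°) = √(1 + 3·0.4826) = √2.4477 ≈ 1.5645.
E ≈ 16.79 × 1.564 = 26.27 N/C.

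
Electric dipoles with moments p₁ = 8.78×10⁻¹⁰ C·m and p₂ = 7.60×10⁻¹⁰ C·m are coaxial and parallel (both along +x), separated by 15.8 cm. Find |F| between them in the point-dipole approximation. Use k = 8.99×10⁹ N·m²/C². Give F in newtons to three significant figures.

On-axis field of dipole 1 at distance r: E = 2kp₁/r³. Force on dipole 2 is F = p₂·dE/dr (gradient along axis).
dE/dr = −6kp₁/r⁴, so |F| = 6kp₁p₂/r⁴ (attractive for aligned moments).
F = 6(8.99×10⁹)(8.78×10⁻¹⁰)(7.60×10⁻¹⁰)/(0.158)⁴ = 5.776×10⁻⁵ N.

F ≈ 5.78×10⁻⁵ N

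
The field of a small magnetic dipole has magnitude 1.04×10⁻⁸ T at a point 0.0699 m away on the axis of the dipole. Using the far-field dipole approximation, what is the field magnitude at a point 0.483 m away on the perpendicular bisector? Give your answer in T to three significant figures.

Dipole fields scale as 1/r³ in the far field.
The axial field is twice the equatorial field at the same r, so the geometry factor is 1/2.
B₂ = B₁ · (1/2) · (r₁/r₂)³ = 1.04×10⁻⁸ · 0.5 · (0.0699/0.483)³.
(r₁/r₂)³ = (0.1447)³ = 0.003031.
B₂ ≈ 1.576×10⁻¹¹ T.

B ≈ 1.58×10⁻¹¹ T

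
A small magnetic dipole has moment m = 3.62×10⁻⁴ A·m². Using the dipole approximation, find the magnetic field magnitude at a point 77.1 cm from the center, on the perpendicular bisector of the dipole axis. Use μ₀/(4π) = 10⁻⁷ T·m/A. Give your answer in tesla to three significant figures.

In the equatorial plane B = (μ₀/4π)·m/r³ (half the axial value).
B = (10⁻⁷)·(3.62×10⁻⁴) / (0.771)³ = 7.899×10⁻¹¹ T.

B ≈ 7.90×10⁻¹¹ T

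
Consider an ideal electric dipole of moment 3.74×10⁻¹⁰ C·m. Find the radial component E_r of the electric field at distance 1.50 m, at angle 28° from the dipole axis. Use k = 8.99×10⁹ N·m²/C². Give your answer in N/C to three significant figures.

For a dipole, E_r = (2kp cosθ)/r³.
kp/r³ = (8.99×10⁹)(3.74×10⁻¹⁰)/(1.50)³ = 0.9962 N/C.
E_r = 2·0.9962·cos28° = 1.759 N/C.

E_r ≈ 1.76 N/C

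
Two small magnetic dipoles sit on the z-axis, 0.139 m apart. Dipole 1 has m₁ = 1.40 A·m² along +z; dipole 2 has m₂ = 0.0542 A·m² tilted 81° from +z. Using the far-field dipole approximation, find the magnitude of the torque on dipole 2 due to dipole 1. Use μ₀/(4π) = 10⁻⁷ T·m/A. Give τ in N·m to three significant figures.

Dipole B is on the axis of dipole A, so B₁ there is axial: B₁ = (μ₀/4π)·2m₁/r³ along +z.
B₁ = 2(10⁻⁷)(1.40)/(0.139)³ = 1.043×10⁻⁴ T.
τ = m₂ B₁ sinθ.
τ = (0.0542)(1.043×10⁻⁴)·sin81° = 5.581×10⁻⁶ N·m.

τ ≈ 5.58×10⁻⁶ N·m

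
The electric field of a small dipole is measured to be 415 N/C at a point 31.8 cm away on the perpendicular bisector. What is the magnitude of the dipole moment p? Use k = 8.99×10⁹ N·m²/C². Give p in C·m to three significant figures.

In the equatorial plane E = kp/r³, so p = Er³/(k).
p = (415)·(0.318)³ / (8.99×10⁹) = 1.484×10⁻⁹ C·m.

p ≈ 1.48×10⁻⁹ C·m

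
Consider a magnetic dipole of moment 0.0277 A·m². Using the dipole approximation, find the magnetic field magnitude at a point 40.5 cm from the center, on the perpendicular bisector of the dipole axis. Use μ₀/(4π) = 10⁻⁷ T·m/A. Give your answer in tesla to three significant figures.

B ≈ 4.17×10⁻⁸ T

In the equatorial plane B = (μ₀/4π)·m/r³ (half the axial value).
B = (10⁻⁷)·(0.0277) / (0.405)³ = 4.170×10⁻⁸ T.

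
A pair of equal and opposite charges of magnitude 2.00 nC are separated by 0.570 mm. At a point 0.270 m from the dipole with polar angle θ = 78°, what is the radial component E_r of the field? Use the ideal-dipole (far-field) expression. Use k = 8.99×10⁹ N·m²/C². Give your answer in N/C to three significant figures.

E_r ≈ 0.217 N/C

Dipole moment p = qd = (2.00×10⁻⁹ C)(5.70×10⁻⁴ m) = 1.14×10⁻¹² C·m.
For a dipole, E_r = (2kp cosθ)/r³.
kp/r³ = (8.99×10⁹)(1.14×10⁻¹²)/(0.270)³ = 0.5207 N/C.
E_r = 2·0.5207·cos78° = 0.2165 N/C.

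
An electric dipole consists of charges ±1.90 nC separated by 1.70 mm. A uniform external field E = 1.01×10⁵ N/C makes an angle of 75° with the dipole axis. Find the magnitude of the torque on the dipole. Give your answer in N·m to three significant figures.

Dipole moment p = qd = (1.90×10⁻⁹ C)(0.00170 m) = 3.23×10⁻¹² C·m.
Torque on an electric dipole: τ = pE sinθ.
τ = (3.23×10⁻¹²)(1.01×10⁵)·sin75° = 3.151×10⁻⁷ N·m.

τ ≈ 3.15×10⁻⁷ N·m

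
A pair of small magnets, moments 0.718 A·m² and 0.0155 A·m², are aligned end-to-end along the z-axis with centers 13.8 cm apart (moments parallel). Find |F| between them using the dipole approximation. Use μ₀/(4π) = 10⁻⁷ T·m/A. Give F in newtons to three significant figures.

F ≈ 1.84×10⁻⁵ N

On-axis B of dipole 1: B = (μ₀/4π)·2m₁/r³. Force on dipole 2: F = m₂·dB/dr.
dB/dr = −(μ₀/4π)·6m₁/r⁴, so |F| = (μ₀/4π)·6m₁m₂/r⁴.
F = 6(10⁻⁷)(0.718)(0.0155)/(0.138)⁴ = 1.841×10⁻⁵ N.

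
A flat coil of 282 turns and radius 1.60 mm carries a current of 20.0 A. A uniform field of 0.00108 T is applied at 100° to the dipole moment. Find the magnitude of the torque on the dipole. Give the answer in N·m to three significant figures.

τ ≈ 4.82×10⁻⁵ N·m

m = NIA = NIπa² = 282·(20.0)·π·(0.00160)² = 0.04536 A·m².
Torque on a magnetic dipole: τ = mB sinθ.
τ = (0.04536)(0.00108)·sin100° = 4.824×10⁻⁵ N·m.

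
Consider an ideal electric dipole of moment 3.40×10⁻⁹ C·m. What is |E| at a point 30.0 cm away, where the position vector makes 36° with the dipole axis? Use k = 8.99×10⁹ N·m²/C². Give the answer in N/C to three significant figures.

E ≈ 1950 N/C

At angle θ the dipole field magnitude is E = (kp/r³)·√(1 + 3cos²θ).
kp/r³ = (8.99×10⁹)(3.40×10⁻⁹) / (0.300)³ = 1132 N/C.
√(1 + 3cos²36°) = √(1 + 3·0.6545) = √2.9635 ≈ 1.7215.
E ≈ 1132 × 1.721 = 1949 N/C.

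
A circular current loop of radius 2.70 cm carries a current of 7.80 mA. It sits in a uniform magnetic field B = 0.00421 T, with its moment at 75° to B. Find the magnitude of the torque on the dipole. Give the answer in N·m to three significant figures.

τ ≈ 7.26×10⁻⁸ N·m

Magnetic moment m = IA = Iπa² = (0.00780)·π·(0.0270)² = 1.786×10⁻⁵ A·m².
Torque on a magnetic dipole: τ = mB sinθ.
τ = (1.786×10⁻⁵)(0.00421)·sin75° = 7.263×10⁻⁸ N·m.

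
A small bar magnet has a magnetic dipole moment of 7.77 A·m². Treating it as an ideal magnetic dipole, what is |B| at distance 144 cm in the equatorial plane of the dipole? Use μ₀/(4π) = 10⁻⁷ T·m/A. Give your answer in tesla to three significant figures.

B ≈ 2.60×10⁻⁷ T

In the equatorial plane B = (μ₀/4π)·m/r³ (half the axial value).
B = (10⁻⁷)·(7.77) / (1.44)³ = 2.602×10⁻⁷ T.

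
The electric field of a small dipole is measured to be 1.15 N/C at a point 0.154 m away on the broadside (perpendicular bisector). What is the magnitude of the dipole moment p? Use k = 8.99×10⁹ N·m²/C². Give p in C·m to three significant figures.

p ≈ 4.67×10⁻¹³ C·m

In the equatorial plane E = kp/r³, so p = Er³/(k).
p = (1.15)·(0.154)³ / (8.99×10⁹) = 4.672×10⁻¹³ C·m.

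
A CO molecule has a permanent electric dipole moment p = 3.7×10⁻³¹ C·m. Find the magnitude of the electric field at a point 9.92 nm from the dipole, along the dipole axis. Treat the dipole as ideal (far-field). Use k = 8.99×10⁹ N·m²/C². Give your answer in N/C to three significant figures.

On the dipole axis E = 2kp/r³.
E = 2·(8.99×10⁹)(3.70×10⁻³¹) / (9.92×10⁻⁹)³ = 6815 N/C.

E ≈ 6810 N/C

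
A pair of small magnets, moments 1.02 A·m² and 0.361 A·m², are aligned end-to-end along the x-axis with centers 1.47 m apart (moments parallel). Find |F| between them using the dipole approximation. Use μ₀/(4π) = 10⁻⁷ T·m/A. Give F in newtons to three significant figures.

F ≈ 4.73×10⁻⁸ N

On-axis B of dipole 1: B = (μ₀/4π)·2m₁/r³. Force on dipole 2: F = m₂·dB/dr.
dB/dr = −(μ₀/4π)·6m₁/r⁴, so |F| = (μ₀/4π)·6m₁m₂/r⁴.
F = 6(10⁻⁷)(1.02)(0.361)/(1.47)⁴ = 4.731×10⁻⁸ N.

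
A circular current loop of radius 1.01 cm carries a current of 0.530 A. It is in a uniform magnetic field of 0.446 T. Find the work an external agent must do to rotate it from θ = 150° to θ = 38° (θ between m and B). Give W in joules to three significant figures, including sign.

W ≈ -1.25×10⁻⁴ J

Magnetic moment m = IA = Iπa² = (0.530)·π·(0.0101)² = 1.699×10⁻⁴ A·m².
W_ext = ΔU = −mB cosθ₂ + mB cosθ₁ = mB(cosθ₁ − cosθ₂).
W = (1.699×10⁻⁴)(0.446)·(cos150° − cos38°) = (7.578×10⁻⁵)·(-1.6540) = -1.253×10⁻⁴ J.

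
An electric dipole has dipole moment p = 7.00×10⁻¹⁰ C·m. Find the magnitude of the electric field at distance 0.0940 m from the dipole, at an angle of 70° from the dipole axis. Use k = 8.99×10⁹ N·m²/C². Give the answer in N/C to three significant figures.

E ≈ 8810 N/C

At angle θ the dipole field magnitude is E = (kp/r³)·√(1 + 3cos²θ).
kp/r³ = (8.99×10⁹)(7.00×10⁻¹⁰) / (0.0940)³ = 7577 N/C.
√(1 + 3cos²70°) = √(1 + 3·0.1170) = √1.3509 ≈ 1.1623.
E ≈ 7577 × 1.162 = 8806 N/C.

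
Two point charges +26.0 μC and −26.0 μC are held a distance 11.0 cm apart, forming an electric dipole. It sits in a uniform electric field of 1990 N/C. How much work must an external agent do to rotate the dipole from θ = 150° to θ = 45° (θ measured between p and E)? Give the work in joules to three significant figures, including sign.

W ≈ -0.00895 J

Dipole moment p = qd = (2.60×10⁻⁵ C)(0.110 m) = 2.86×10⁻⁶ C·m.
W_ext = ΔU = U(θ₂) − U(θ₁) = −pE cosθ₂ − (−pE cosθ₁) = pE(cosθ₁ − cosθ₂).
W = (2.86×10⁻⁶)(1990)·(cos150° − cos45°) = (0.005691)·(-1.5731) = -0.008953 J.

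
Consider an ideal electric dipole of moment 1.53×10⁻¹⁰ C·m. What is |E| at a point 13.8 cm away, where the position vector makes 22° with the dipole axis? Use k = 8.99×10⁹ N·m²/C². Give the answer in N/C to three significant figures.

At angle θ the dipole field magnitude is E = (kp/r³)·√(1 + 3cos²θ).
kp/r³ = (8.99×10⁹)(1.53×10⁻¹⁰) / (0.138)³ = 523.4 N/C.
√(1 + 3cos²22°) = √(1 + 3·0.8597) = √3.5790 ≈ 1.8918.
E ≈ 523.4 × 1.892 = 990.1 N/C.

E ≈ 990 N/C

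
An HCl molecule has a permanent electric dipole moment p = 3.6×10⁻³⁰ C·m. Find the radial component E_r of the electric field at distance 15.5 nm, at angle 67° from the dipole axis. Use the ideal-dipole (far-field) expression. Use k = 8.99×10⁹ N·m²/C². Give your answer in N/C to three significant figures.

E_r ≈ 6790 N/C

For a dipole, E_r = (2kp cosθ)/r³.
kp/r³ = (8.99×10⁹)(3.60×10⁻³⁰)/(1.55×10⁻⁸)³ = 8691 N/C.
E_r = 2·8691·cos67° = 6792 N/C.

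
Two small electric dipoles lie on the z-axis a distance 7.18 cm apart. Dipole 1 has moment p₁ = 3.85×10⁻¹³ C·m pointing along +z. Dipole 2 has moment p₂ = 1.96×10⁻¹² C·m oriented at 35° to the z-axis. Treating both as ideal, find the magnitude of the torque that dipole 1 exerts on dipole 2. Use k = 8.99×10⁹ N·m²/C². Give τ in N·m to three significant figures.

The second dipole sits on the axis of the first, so the field there is axial: E₁ = 2kp₁/r³ along +z.
E₁ = 2(8.99×10⁹)(3.85×10⁻¹³)/(0.0718)³ = 18.70 N/C.
Torque on the second dipole: τ = p₂ E₁ sinθ.
τ = (1.96×10⁻¹²)(18.70)·sin35° = 2.102×10⁻¹¹ N·m.

τ ≈ 2.10×10⁻¹¹ N·m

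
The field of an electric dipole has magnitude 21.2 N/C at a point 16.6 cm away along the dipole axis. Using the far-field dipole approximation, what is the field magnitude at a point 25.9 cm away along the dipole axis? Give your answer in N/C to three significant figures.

E ≈ 5.58 N/C

Dipole fields scale as 1/r³ in the far field; the geometry is the same at both points.
E₂ = E₁ · (r₁/r₂)³ = 21.2 · (16.6/25.9)³.
(r₁/r₂)³ = (0.6409)³ = 0.2633.
E₂ ≈ 5.582 N/C.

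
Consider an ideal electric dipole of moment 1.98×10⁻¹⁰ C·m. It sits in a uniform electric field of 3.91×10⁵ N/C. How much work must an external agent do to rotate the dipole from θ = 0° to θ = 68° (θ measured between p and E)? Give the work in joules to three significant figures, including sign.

W ≈ 4.84×10⁻⁵ J

W_ext = ΔU = U(θ₂) − U(θ₁) = −pE cosθ₂ − (−pE cosθ₁) = pE(cosθ₁ − cosθ₂).
W = (1.98×10⁻¹⁰)(3.91×10⁵)·(cos0° − cos68°) = (7.742×10⁻⁵)·(+0.6254) = 4.842×10⁻⁵ J.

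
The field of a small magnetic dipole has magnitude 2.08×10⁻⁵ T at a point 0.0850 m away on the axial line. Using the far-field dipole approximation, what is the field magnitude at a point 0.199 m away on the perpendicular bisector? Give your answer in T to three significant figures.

B ≈ 8.10×10⁻⁷ T

Dipole fields scale as 1/r³ in the far field.
The axial field is twice the equatorial field at the same r, so the geometry factor is 1/2.
B₂ = B₁ · (1/2) · (r₁/r₂)³ = 2.08×10⁻⁵ · 0.5 · (0.0850/0.199)³.
(r₁/r₂)³ = (0.4271)³ = 0.07793.
B₂ ≈ 8.105×10⁻⁷ T.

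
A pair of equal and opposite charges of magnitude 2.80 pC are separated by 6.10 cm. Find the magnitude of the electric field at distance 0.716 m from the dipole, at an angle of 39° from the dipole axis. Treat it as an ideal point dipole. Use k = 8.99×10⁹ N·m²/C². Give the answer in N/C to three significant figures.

E ≈ 0.00701 N/C

Dipole moment p = qd = (2.80×10⁻¹² C)(0.0610 m) = 1.708×10⁻¹³ C·m.
At angle θ the dipole field magnitude is E = (kp/r³)·√(1 + 3cos²θ).
kp/r³ = (8.99×10⁹)(1.708×10⁻¹³) / (0.716)³ = 0.004183 N/C.
√(1 + 3cos²39°) = √(1 + 3·0.6040) = √2.8119 ≈ 1.6769.
E ≈ 0.004183 × 1.677 = 0.007015 N/C.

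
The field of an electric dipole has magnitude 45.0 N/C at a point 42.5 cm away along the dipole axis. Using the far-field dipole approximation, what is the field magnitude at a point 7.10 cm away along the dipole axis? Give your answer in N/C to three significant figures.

E ≈ 9650 N/C

Dipole fields scale as 1/r³ in the far field; the geometry is the same at both points.
E₂ = E₁ · (r₁/r₂)³ = 45.0 · (42.5/7.10)³.
(r₁/r₂)³ = (5.986)³ = 214.5.
E₂ ≈ 9652 N/C.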